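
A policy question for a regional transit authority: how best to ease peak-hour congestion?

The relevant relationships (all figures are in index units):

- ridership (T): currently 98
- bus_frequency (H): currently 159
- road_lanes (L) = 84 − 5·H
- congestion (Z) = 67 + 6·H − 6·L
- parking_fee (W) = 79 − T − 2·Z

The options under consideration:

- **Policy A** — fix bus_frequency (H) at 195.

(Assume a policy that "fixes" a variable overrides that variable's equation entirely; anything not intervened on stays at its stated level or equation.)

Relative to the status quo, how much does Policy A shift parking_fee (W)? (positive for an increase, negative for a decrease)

Baseline:
  T = 98
  H = 159
  L = 84 − 5·159 = -711
  Z = 67 + 6·159 − 6·(-711) = 5287
  W = 79 − 98 − 2·5287 = -10593
Policy A (H := 195):
  T = 98
  H = 195
  L = 84 − 5·195 = -891
  Z = 67 + 6·195 − 6·(-891) = 6583
  W = 79 − 98 − 2·6583 = -13185
Change in W: -13185 − (-10593) = -2592

-2592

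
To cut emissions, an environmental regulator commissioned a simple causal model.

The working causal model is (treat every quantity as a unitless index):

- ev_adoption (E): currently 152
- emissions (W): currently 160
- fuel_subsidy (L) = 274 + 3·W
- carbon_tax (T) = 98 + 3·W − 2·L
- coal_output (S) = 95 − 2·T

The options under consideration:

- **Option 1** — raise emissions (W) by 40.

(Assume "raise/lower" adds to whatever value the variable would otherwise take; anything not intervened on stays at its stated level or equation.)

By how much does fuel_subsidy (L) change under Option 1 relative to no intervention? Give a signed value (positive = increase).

120

Baseline:
  W = 160
  L = 274 + 3·160 = 754
Option 1 (W + 40):
  W = 160 + 40 = 200
  L = 274 + 3·200 = 874
Change in L: 874 − 754 = 120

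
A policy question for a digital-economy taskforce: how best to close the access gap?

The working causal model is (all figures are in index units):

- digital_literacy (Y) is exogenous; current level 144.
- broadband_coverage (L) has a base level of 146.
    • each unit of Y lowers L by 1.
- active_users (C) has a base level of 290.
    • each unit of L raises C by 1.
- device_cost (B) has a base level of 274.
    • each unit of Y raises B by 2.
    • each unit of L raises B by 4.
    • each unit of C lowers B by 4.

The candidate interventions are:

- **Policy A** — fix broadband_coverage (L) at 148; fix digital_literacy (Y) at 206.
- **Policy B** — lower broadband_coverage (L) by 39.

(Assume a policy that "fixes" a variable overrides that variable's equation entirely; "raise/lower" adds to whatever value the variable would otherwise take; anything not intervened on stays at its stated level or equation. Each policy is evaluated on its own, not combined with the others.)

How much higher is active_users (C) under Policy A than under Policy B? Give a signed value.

185

Policy A (L := 148, Y := 206):
  Y = 206
  L = 148
  C = 290 + 148 = 438
Policy B (L − 39):
  Y = 144
  L = 146 − 144 (−39 from intervention) = -37
  C = 290 + (-37) = 253
C: 438 − 253 = 185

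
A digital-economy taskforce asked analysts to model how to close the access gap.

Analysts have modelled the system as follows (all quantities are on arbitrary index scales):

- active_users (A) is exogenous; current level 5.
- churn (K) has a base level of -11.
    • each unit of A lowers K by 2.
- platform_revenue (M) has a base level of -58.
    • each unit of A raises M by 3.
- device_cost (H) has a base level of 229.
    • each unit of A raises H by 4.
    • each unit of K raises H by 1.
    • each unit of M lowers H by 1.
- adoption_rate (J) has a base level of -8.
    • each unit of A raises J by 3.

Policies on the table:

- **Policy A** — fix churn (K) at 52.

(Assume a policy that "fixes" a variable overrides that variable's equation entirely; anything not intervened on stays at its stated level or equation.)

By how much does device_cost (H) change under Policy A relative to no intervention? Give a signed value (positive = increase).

Baseline:
  A = 5
  K = -11 − 2·5 = -21
  M = -58 + 3·5 = -43
  H = 229 + 4·5 + (-21) − (-43) = 271
Policy A (K := 52):
  A = 5
  K = 52
  M = -58 + 3·5 = -43
  H = 229 + 4·5 + 52 − (-43) = 344
Change in H: 344 − 271 = 73

73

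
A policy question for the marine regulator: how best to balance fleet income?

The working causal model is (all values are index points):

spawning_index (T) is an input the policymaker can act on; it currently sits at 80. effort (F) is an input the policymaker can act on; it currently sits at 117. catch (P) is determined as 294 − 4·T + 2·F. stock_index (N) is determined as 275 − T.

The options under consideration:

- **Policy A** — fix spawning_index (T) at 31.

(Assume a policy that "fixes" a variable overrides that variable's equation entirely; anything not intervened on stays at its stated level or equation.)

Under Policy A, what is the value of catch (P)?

Policy A (T := 31):
  T = 31
  F = 117
  P = 294 − 4·31 + 2·117 = 404

404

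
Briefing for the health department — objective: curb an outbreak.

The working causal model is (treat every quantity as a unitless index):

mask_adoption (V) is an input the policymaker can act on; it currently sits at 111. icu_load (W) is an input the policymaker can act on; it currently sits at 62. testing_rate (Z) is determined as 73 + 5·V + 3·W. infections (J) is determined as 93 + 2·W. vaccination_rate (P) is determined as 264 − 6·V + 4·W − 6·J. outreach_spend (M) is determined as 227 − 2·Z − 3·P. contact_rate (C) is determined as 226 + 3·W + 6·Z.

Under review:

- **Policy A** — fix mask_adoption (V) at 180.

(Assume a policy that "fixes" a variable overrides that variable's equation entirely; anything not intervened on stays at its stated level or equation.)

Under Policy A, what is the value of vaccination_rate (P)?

Policy A (V := 180):
  V = 180
  W = 62
  J = 93 + 2·62 = 217
  P = 264 − 6·180 + 4·62 − 6·217 = -1870

-1870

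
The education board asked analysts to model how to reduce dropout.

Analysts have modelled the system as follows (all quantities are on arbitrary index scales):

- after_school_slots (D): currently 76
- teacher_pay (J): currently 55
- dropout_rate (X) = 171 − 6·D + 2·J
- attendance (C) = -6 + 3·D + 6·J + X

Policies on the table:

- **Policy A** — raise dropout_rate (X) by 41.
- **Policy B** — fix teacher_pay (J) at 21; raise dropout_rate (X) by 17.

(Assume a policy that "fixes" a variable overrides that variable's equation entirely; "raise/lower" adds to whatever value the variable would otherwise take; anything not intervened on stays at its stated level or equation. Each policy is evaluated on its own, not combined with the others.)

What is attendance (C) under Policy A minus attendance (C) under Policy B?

296

Policy A (X + 41):
  D = 76
  J = 55
  X = 171 − 6·76 + 2·55 (+41 from intervention) = -134
  C = -6 + 3·76 + 6·55 + (-134) = 418
Policy B (J := 21, X + 17):
  D = 76
  J = 21
  X = 171 − 6·76 + 2·21 (+17 from intervention) = -226
  C = -6 + 3·76 + 6·21 + (-226) = 122
C: 418 − 122 = 296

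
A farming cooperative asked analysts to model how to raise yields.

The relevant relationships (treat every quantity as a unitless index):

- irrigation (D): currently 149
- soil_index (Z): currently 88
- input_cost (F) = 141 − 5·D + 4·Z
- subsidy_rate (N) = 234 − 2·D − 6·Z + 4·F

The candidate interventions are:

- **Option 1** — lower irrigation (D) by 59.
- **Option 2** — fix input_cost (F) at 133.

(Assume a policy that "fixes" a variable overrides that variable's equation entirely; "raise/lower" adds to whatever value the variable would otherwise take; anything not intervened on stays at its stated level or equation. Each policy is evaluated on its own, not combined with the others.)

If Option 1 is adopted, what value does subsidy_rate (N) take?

-302

Option 1 (D − 59):
  D = 149 − 59 = 90
  Z = 88
  F = 141 − 5·90 + 4·88 = 43
  N = 234 − 2·90 − 6·88 + 4·43 = -302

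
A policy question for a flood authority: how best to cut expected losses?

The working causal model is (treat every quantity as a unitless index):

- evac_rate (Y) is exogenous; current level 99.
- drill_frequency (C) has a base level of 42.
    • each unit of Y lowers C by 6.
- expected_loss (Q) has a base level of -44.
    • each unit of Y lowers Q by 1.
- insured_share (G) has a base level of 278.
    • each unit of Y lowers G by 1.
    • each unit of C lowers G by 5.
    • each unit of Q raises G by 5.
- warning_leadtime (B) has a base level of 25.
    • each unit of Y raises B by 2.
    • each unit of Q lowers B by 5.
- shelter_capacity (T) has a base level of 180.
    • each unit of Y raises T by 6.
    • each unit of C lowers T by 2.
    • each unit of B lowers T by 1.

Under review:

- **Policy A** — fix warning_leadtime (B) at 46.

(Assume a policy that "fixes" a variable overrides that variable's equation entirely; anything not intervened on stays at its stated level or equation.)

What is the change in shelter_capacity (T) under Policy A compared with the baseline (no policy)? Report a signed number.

892

Baseline:
  Y = 99
  C = 42 − 6·99 = -552
  Q = -44 − 99 = -143
  B = 25 + 2·99 − 5·(-143) = 938
  T = 180 + 6·99 − 2·(-552) − 938 = 940
Policy A (B := 46):
  Y = 99
  C = 42 − 6·99 = -552
  Q = -44 − 99 = -143
  B = 46
  T = 180 + 6·99 − 2·(-552) − 46 = 1832
Change in T: 1832 − 940 = 892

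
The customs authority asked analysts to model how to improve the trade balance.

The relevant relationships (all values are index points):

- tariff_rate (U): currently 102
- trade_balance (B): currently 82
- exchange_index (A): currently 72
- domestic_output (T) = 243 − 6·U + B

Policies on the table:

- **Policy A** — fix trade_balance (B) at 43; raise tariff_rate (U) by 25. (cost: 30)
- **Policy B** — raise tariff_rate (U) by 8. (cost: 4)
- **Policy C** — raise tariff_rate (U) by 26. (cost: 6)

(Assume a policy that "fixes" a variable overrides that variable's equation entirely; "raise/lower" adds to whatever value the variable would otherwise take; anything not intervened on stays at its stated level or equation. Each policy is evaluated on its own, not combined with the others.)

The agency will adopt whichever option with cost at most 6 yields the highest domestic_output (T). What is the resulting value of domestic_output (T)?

Policy B (U + 8):
  U = 102 + 8 = 110
  B = 82
  T = 243 − 6·110 + 82 = -335
Policy C (U + 26):
  U = 102 + 26 = 128
  B = 82
  T = 243 − 6·128 + 82 = -443
Comparing — Policy B: T=-335, Policy C: T=-443. Highest is -335 (Policy B).

-335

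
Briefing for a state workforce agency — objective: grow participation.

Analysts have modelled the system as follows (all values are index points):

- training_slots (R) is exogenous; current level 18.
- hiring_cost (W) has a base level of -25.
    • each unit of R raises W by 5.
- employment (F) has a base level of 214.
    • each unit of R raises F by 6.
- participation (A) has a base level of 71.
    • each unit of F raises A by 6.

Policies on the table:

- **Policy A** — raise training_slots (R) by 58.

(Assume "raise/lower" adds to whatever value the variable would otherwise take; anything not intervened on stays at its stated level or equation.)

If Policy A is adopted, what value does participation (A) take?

4091

Policy A (R + 58):
  R = 18 + 58 = 76
  F = 214 + 6·76 = 670
  A = 71 + 6·670 = 4091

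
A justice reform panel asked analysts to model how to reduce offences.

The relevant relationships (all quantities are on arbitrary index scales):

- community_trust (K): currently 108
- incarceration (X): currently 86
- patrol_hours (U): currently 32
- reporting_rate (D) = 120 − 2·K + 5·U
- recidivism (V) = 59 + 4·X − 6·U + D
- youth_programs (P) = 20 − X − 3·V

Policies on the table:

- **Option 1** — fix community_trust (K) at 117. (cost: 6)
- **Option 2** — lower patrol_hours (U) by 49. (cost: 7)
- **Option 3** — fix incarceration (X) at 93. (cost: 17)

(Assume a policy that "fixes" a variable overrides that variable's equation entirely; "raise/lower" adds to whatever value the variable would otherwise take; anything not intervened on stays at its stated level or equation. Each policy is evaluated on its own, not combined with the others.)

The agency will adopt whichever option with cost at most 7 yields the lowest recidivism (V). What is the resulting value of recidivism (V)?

Option 1 (K := 117):
  K = 117
  X = 86
  U = 32
  D = 120 − 2·117 + 5·32 = 46
  V = 59 + 4·86 − 6·32 + 46 = 257
Option 2 (U − 49):
  K = 108
  X = 86
  U = 32 − 49 = -17
  D = 120 − 2·108 + 5·(-17) = -181
  V = 59 + 4·86 − 6·(-17) + (-181) = 324
Comparing — Option 1: V=257, Option 2: V=324. Lowest is 257 (Option 1).

257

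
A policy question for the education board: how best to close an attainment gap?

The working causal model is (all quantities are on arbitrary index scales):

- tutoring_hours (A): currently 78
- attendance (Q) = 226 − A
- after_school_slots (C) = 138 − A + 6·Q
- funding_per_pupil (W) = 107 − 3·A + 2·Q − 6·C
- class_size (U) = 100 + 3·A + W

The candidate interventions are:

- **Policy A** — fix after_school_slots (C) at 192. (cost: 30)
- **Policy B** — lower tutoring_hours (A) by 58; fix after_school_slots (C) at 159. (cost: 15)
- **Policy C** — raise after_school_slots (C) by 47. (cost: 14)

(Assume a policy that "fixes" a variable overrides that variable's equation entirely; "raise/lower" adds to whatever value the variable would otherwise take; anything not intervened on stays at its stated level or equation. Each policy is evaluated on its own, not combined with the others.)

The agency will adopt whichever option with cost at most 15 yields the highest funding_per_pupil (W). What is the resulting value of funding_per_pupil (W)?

-495

Policy B (A − 58, C := 159):
  A = 78 − 58 = 20
  Q = 226 − 20 = 206
  C = 159
  W = 107 − 3·20 + 2·206 − 6·159 = -495
Policy C (C + 47):
  A = 78
  Q = 226 − 78 = 148
  C = 138 − 78 + 6·148 (+47 from intervention) = 995
  W = 107 − 3·78 + 2·148 − 6·995 = -5801
Comparing — Policy B: W=-495, Policy C: W=-5801. Highest is -495 (Policy B).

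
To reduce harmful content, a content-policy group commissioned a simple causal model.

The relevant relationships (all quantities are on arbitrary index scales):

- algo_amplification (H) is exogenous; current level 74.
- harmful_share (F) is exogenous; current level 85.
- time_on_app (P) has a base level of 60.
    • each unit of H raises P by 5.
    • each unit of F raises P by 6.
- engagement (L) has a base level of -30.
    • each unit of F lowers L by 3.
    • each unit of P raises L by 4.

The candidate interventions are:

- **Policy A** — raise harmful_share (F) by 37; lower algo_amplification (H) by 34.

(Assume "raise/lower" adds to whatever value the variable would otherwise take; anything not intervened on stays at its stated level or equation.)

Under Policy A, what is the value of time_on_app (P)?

992

Policy A (F + 37, H − 34):
  H = 74 − 34 = 40
  F = 85 + 37 = 122
  P = 60 + 5·40 + 6·122 = 992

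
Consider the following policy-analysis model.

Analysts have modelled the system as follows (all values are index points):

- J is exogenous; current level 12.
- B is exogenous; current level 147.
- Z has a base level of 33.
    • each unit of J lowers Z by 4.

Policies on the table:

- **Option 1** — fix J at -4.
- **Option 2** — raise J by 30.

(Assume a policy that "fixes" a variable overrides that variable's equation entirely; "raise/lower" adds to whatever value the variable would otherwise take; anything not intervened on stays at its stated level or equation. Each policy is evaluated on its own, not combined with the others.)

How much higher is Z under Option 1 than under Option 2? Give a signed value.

184

Option 1 (J := -4):
  J = -4
  Z = 33 − 4·(-4) = 49
Option 2 (J + 30):
  J = 12 + 30 = 42
  Z = 33 − 4·42 = -135
Z: 49 − (-135) = 184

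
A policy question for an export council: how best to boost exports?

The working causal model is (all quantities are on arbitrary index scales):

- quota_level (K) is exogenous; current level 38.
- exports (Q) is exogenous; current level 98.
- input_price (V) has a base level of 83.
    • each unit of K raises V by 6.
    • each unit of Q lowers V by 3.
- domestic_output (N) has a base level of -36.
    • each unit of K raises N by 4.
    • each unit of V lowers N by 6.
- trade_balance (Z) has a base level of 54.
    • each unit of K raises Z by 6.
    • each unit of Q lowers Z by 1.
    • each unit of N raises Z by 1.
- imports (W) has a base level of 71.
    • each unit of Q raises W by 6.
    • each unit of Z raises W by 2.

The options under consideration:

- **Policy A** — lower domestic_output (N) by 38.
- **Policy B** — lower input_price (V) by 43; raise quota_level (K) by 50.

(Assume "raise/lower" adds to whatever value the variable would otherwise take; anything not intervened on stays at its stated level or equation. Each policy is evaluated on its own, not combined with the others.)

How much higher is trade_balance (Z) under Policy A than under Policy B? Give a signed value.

1004

Policy A (N − 38):
  K = 38
  Q = 98
  V = 83 + 6·38 − 3·98 = 17
  N = -36 + 4·38 − 6·17 (−38 from intervention) = -24
  Z = 54 + 6·38 − 98 + (-24) = 160
Policy B (V − 43, K + 50):
  K = 38 + 50 = 88
  Q = 98
  V = 83 + 6·88 − 3·98 (−43 from intervention) = 274
  N = -36 + 4·88 − 6·274 = -1328
  Z = 54 + 6·88 − 98 + (-1328) = -844
Z: 160 − (-844) = 1004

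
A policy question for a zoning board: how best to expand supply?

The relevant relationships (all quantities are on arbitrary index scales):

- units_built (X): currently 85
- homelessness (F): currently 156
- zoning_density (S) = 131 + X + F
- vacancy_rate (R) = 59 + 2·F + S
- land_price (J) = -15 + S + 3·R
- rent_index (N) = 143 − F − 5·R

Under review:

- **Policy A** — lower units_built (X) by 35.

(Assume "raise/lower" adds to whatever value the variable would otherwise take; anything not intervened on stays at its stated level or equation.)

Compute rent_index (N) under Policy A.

Policy A (X − 35):
  X = 85 − 35 = 50
  F = 156
  S = 131 + 50 + 156 = 337
  R = 59 + 2·156 + 337 = 708
  N = 143 − 156 − 5·708 = -3553

-3553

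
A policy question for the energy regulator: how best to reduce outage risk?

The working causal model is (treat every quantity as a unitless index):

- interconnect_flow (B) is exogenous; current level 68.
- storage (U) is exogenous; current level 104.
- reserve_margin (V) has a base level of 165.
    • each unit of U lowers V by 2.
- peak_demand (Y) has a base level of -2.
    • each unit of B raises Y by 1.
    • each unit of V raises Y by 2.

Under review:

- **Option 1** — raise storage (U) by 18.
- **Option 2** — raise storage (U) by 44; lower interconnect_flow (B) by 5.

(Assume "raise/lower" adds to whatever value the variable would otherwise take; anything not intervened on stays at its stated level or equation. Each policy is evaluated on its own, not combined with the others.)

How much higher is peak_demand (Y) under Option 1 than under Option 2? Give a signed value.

Option 1 (U + 18):
  B = 68
  U = 104 + 18 = 122
  V = 165 − 2·122 = -79
  Y = -2 + 68 + 2·(-79) = -92
Option 2 (U + 44, B − 5):
  B = 68 − 5 = 63
  U = 104 + 44 = 148
  V = 165 − 2·148 = -131
  Y = -2 + 63 + 2·(-131) = -201
Y: -92 − (-201) = 109

109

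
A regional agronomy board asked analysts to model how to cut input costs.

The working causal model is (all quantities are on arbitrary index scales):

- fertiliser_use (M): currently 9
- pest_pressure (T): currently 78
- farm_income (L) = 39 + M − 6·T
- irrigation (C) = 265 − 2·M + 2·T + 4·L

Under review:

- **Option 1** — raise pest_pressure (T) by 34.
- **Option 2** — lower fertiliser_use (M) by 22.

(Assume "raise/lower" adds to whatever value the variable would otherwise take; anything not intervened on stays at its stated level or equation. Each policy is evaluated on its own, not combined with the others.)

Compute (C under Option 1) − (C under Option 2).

Option 1 (T + 34):
  M = 9
  T = 78 + 34 = 112
  L = 39 + 9 − 6·112 = -624
  C = 265 − 2·9 + 2·112 + 4·(-624) = -2025
Option 2 (M − 22):
  M = 9 − 22 = -13
  T = 78
  L = 39 + (-13) − 6·78 = -442
  C = 265 − 2·(-13) + 2·78 + 4·(-442) = -1321
C: -2025 − (-1321) = -704

-704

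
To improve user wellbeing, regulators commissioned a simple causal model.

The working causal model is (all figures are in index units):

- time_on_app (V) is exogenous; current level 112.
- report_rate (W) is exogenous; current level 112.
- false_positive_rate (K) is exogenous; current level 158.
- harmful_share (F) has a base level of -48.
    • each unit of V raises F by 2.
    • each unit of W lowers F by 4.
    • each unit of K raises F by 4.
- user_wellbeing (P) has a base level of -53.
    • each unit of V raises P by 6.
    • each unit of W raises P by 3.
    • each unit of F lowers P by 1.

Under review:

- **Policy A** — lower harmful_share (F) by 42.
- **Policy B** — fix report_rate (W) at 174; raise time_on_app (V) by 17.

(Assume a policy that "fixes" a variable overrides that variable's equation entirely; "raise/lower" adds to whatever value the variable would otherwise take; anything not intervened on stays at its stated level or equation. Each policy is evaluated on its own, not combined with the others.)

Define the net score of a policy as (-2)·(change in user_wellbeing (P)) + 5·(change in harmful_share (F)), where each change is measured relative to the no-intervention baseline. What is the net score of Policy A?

Baseline:
  V = 112
  W = 112
  K = 158
  F = -48 + 2·112 − 4·112 + 4·158 = 360
  P = -53 + 6·112 + 3·112 − 360 = 595
Policy A (F − 42):
  V = 112
  W = 112
  K = 158
  F = -48 + 2·112 − 4·112 + 4·158 (−42 from intervention) = 318
  P = -53 + 6·112 + 3·112 − 318 = 637
ΔP = 637 − 595 = 42; ΔF = 318 − 360 = -42
Score = (-2)·42 + 5·(-42) = -294

-294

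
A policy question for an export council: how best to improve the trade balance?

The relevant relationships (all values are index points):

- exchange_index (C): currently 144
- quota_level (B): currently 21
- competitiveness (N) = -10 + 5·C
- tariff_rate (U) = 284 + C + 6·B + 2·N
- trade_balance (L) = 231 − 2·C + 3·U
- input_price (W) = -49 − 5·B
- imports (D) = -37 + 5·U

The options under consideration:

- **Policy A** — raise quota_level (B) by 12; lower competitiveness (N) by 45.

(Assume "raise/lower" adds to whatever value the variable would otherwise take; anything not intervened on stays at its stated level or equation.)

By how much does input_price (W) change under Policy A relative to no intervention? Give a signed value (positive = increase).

-60

Baseline:
  B = 21
  W = -49 − 5·21 = -154
Policy A (B + 12, N − 45):
  B = 21 + 12 = 33
  W = -49 − 5·33 = -214
Change in W: -214 − (-154) = -60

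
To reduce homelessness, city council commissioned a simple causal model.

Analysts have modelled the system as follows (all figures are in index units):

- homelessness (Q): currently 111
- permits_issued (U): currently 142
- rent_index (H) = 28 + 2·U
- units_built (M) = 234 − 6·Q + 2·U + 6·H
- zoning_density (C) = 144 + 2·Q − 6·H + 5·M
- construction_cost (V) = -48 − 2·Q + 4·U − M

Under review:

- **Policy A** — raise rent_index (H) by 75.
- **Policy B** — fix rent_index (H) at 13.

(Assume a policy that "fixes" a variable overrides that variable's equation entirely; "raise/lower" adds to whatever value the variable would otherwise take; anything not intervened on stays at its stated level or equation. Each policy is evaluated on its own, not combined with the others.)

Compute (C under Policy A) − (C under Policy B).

Policy A (H + 75):
  Q = 111
  U = 142
  H = 28 + 2·142 (+75 from intervention) = 387
  M = 234 − 6·111 + 2·142 + 6·387 = 2174
  C = 144 + 2·111 − 6·387 + 5·2174 = 8914
Policy B (H := 13):
  Q = 111
  U = 142
  H = 13
  M = 234 − 6·111 + 2·142 + 6·13 = -70
  C = 144 + 2·111 − 6·13 + 5·(-70) = -62
C: 8914 − (-62) = 8976

8976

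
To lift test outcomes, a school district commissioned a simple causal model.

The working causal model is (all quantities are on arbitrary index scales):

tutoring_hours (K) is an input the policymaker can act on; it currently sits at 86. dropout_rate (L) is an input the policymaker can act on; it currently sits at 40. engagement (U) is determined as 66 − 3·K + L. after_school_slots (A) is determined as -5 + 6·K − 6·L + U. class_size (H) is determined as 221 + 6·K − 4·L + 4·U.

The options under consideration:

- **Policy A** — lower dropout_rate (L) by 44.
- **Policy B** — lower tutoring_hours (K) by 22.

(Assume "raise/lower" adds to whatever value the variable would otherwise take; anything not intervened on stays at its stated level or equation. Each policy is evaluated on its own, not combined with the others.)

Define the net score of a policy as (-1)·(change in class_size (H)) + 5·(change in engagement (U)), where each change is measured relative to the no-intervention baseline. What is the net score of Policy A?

Baseline:
  K = 86
  L = 40
  U = 66 − 3·86 + 40 = -152
  H = 221 + 6·86 − 4·40 + 4·(-152) = -31
Policy A (L − 44):
  K = 86
  L = 40 − 44 = -4
  U = 66 − 3·86 + (-4) = -196
  H = 221 + 6·86 − 4·(-4) + 4·(-196) = -31
ΔH = -31 − (-31) = 0; ΔU = -196 − (-152) = -44
Score = (-1)·0 + 5·(-44) = -220

-220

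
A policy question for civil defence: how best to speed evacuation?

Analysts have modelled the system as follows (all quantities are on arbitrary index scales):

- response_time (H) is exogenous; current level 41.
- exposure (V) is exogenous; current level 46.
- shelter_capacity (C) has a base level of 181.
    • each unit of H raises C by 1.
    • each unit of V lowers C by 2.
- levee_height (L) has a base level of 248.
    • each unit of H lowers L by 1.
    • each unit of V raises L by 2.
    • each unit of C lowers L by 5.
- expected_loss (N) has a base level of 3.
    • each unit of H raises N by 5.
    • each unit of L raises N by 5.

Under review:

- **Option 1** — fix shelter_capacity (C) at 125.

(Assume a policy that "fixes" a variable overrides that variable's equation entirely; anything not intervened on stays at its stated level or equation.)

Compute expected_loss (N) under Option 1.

-1422

Option 1 (C := 125):
  H = 41
  V = 46
  C = 125
  L = 248 − 41 + 2·46 − 5·125 = -326
  N = 3 + 5·41 + 5·(-326) = -1422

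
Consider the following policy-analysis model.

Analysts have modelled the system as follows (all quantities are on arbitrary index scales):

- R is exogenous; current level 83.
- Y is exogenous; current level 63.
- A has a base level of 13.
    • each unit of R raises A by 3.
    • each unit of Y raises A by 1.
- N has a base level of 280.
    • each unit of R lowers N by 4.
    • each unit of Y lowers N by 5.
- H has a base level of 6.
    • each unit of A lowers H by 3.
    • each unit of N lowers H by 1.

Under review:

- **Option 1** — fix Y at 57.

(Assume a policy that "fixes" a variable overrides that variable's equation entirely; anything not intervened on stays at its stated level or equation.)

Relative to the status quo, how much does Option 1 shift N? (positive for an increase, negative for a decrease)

30

Baseline:
  R = 83
  Y = 63
  N = 280 − 4·83 − 5·63 = -367
Option 1 (Y := 57):
  R = 83
  Y = 57
  N = 280 − 4·83 − 5·57 = -337
Change in N: -337 − (-367) = 30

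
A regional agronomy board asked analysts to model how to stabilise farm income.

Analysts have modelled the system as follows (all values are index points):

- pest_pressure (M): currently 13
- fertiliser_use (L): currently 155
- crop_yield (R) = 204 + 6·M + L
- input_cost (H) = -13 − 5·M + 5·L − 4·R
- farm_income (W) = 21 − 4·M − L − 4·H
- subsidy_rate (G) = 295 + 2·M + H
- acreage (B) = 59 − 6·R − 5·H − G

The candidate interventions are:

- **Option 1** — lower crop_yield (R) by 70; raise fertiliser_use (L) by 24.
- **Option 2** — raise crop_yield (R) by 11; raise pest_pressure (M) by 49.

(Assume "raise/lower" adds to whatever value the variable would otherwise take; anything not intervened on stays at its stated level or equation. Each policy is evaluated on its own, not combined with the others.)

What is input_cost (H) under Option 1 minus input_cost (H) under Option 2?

1769

Option 1 (R − 70, L + 24):
  M = 13
  L = 155 + 24 = 179
  R = 204 + 6·13 + 179 (−70 from intervention) = 391
  H = -13 − 5·13 + 5·179 − 4·391 = -747
Option 2 (R + 11, M + 49):
  M = 13 + 49 = 62
  L = 155
  R = 204 + 6·62 + 155 (+11 from intervention) = 742
  H = -13 − 5·62 + 5·155 − 4·742 = -2516
H: -747 − (-2516) = 1769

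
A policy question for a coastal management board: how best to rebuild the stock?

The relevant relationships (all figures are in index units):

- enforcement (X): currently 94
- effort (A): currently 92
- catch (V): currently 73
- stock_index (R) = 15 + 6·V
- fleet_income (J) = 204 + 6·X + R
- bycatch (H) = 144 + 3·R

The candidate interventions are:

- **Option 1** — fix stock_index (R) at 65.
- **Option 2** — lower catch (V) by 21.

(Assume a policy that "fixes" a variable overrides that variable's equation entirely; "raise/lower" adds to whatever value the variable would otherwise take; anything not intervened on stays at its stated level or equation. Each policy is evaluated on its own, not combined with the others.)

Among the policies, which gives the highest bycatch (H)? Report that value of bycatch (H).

1125

Option 1 (R := 65):
  V = 73
  R = 65
  H = 144 + 3·65 = 339
Option 2 (V − 21):
  V = 73 − 21 = 52
  R = 15 + 6·52 = 327
  H = 144 + 3·327 = 1125
Comparing — Option 1: H=339, Option 2: H=1125. Highest is 1125 (Option 2).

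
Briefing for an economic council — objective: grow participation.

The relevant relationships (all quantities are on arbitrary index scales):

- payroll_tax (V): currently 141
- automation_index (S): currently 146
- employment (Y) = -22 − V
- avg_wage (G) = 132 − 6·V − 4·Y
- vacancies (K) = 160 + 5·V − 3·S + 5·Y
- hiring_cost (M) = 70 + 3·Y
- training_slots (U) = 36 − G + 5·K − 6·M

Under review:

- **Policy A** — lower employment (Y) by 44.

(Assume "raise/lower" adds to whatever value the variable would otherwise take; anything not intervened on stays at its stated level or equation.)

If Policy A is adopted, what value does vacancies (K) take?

Policy A (Y − 44):
  V = 141
  S = 146
  Y = -22 − 141 (−44 from intervention) = -207
  K = 160 + 5·141 − 3·146 + 5·(-207) = -608

-608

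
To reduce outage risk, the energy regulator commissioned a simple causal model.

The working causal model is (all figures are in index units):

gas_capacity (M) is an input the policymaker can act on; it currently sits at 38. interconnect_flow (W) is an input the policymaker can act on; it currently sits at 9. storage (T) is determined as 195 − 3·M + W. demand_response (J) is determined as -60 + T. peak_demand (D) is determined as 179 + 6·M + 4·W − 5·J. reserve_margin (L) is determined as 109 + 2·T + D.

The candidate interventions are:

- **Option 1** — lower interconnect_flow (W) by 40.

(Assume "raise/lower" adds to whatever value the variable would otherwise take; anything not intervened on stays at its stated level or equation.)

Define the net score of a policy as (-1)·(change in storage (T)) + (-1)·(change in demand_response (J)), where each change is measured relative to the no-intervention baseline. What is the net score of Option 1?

80

Baseline:
  M = 38
  W = 9
  T = 195 − 3·38 + 9 = 90
  J = -60 + 90 = 30
Option 1 (W − 40):
  M = 38
  W = 9 − 40 = -31
  T = 195 − 3·38 + (-31) = 50
  J = -60 + 50 = -10
ΔT = 50 − 90 = -40; ΔJ = -10 − 30 = -40
Score = (-1)·(-40) + (-1)·(-40) = 80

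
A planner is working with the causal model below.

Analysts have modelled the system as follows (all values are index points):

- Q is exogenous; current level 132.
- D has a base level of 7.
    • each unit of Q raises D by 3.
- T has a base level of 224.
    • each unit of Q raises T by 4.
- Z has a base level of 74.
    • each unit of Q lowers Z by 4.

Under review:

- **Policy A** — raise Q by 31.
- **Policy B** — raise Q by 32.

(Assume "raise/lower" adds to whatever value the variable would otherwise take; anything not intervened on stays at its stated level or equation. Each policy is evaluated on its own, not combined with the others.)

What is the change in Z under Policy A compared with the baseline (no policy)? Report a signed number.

Baseline:
  Q = 132
  Z = 74 − 4·132 = -454
Policy A (Q + 31):
  Q = 132 + 31 = 163
  Z = 74 − 4·163 = -578
Change in Z: -578 − (-454) = -124

-124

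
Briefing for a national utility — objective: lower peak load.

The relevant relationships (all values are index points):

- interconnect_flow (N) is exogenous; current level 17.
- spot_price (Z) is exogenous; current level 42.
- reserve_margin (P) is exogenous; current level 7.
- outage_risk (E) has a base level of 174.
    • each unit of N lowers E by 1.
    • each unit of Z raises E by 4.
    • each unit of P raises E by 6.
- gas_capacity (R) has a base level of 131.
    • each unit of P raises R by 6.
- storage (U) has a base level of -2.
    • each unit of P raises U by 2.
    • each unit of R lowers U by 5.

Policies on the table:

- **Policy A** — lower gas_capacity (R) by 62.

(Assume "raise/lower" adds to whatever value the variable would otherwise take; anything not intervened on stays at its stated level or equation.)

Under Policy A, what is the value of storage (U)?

Policy A (R − 62):
  P = 7
  R = 131 + 6·7 (−62 from intervention) = 111
  U = -2 + 2·7 − 5·111 = -543

-543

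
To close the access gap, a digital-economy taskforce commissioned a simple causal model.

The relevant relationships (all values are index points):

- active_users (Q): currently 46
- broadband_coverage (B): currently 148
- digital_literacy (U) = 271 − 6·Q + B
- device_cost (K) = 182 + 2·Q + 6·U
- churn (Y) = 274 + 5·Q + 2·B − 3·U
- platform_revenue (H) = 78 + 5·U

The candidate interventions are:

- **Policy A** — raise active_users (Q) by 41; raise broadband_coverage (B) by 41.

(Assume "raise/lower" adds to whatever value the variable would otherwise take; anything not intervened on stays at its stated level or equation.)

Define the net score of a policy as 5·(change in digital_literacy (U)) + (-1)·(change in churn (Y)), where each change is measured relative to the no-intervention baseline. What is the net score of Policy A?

-1927

Baseline:
  Q = 46
  B = 148
  U = 271 − 6·46 + 148 = 143
  Y = 274 + 5·46 + 2·148 − 3·143 = 371
Policy A (Q + 41, B + 41):
  Q = 46 + 41 = 87
  B = 148 + 41 = 189
  U = 271 − 6·87 + 189 = -62
  Y = 274 + 5·87 + 2·189 − 3·(-62) = 1273
ΔU = -62 − 143 = -205; ΔY = 1273 − 371 = 902
Score = 5·(-205) + (-1)·902 = -1927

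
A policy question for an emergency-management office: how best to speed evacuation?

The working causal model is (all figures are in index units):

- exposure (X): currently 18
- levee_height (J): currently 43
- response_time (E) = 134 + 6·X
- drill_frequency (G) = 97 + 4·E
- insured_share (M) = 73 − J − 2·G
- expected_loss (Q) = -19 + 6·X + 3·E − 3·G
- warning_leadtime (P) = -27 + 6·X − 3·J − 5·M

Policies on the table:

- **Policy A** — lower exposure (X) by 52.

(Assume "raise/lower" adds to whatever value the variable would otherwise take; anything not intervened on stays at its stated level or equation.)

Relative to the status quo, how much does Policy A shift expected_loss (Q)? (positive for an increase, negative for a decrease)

Baseline:
  X = 18
  E = 134 + 6·18 = 242
  G = 97 + 4·242 = 1065
  Q = -19 + 6·18 + 3·242 − 3·1065 = -2380
Policy A (X − 52):
  X = 18 − 52 = -34
  E = 134 + 6·(-34) = -70
  G = 97 + 4·(-70) = -183
  Q = -19 + 6·(-34) + 3·(-70) − 3·(-183) = 116
Change in Q: 116 − (-2380) = 2496

2496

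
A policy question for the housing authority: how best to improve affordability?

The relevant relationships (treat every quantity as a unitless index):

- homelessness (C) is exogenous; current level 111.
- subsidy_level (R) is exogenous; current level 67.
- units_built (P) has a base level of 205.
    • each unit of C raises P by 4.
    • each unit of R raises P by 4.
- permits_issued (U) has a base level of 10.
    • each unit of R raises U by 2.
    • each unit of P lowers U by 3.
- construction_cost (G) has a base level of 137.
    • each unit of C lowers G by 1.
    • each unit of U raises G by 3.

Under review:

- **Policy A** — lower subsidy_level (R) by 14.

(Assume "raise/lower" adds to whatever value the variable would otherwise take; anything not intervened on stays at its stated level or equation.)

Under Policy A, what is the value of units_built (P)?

861

Policy A (R − 14):
  C = 111
  R = 67 − 14 = 53
  P = 205 + 4·111 + 4·53 = 861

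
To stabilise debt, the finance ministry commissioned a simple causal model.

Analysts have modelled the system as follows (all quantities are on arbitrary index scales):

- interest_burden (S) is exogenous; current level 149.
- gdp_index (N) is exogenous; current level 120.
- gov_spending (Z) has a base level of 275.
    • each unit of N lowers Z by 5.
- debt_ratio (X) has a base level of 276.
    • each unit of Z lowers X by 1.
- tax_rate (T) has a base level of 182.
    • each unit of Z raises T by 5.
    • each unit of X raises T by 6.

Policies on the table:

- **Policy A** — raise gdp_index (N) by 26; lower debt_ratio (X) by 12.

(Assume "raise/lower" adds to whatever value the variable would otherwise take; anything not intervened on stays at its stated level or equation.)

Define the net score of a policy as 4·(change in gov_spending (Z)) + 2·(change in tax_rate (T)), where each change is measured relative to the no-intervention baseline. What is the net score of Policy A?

-404

Baseline:
  N = 120
  Z = 275 − 5·120 = -325
  X = 276 − (-325) = 601
  T = 182 + 5·(-325) + 6·601 = 2163
Policy A (N + 26, X − 12):
  N = 120 + 26 = 146
  Z = 275 − 5·146 = -455
  X = 276 − (-455) (−12 from intervention) = 719
  T = 182 + 5·(-455) + 6·719 = 2221
ΔZ = -455 − (-325) = -130; ΔT = 2221 − 2163 = 58
Score = 4·(-130) + 2·58 = -404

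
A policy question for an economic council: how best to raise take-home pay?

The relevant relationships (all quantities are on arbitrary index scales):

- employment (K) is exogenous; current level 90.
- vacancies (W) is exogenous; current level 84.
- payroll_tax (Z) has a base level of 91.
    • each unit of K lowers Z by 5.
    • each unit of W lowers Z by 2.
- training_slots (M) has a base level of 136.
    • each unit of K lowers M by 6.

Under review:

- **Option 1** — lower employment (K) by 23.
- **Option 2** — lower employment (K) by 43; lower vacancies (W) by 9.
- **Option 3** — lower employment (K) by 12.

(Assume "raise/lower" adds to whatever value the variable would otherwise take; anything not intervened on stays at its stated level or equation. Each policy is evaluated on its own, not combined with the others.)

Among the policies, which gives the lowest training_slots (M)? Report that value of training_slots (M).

-332

Option 1 (K − 23):
  K = 90 − 23 = 67
  M = 136 − 6·67 = -266
Option 2 (K − 43, W − 9):
  K = 90 − 43 = 47
  M = 136 − 6·47 = -146
Option 3 (K − 12):
  K = 90 − 12 = 78
  M = 136 − 6·78 = -332
Comparing — Option 1: M=-266, Option 2: M=-146, Option 3: M=-332. Lowest is -332 (Option 3).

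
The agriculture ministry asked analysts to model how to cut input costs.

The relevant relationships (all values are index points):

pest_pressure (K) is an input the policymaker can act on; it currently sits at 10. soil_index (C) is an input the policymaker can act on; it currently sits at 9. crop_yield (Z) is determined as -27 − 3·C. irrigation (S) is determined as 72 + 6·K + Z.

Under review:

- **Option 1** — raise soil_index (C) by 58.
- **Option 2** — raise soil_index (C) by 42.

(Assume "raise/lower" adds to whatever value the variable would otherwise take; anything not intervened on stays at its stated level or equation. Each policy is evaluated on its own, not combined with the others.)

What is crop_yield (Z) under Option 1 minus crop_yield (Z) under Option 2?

-48

Option 1 (C + 58):
  C = 9 + 58 = 67
  Z = -27 − 3·67 = -228
Option 2 (C + 42):
  C = 9 + 42 = 51
  Z = -27 − 3·51 = -180
Z: -228 − (-180) = -48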